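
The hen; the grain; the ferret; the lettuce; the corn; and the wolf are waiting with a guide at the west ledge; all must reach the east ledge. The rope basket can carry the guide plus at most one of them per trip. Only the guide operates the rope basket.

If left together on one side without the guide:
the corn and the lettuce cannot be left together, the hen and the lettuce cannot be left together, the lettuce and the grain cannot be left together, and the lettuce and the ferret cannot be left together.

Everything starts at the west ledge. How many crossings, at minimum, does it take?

Following every safe sequence of crossings from the start, the most of the 6 that can be at the east ledge as the rope basket arrives there on crossings 1, 3, 5 is 1, 2, 3 respectively; the best ever achieved is 3 of 6.
From crossing 7 on, no configuration arises that was not already reachable earlier: only 22 distinct safe configurations (who is on which side, and where the rope basket is) can ever be reached, none of them has everyone across, and every continuation just revisits them. So no valid plan exists.

impossible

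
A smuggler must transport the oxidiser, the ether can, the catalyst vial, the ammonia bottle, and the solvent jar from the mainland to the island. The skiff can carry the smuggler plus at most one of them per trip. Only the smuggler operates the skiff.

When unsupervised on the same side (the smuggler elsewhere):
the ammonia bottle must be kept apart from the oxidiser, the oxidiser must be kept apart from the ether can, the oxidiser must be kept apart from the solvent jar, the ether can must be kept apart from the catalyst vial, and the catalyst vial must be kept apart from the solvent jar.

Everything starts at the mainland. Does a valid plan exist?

Whatever the first load, the items left behind include a forbidden pair without the smuggler. No opening move is safe, so no plan exists.

No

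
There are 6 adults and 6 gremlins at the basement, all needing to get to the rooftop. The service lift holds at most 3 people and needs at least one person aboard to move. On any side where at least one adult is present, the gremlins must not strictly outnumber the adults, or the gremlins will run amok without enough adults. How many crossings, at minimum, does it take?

Following every safe sequence of crossings from the start, the most of the 12 that can be at the rooftop as the service lift arrives there on crossings 1, 3, 5 is 3, 5, 6 respectively; the best ever achieved is 6 of 12.
From crossing 7 on, no configuration arises that was not already reachable earlier: only 17 distinct safe configurations (who is on which side, and where the service lift is) can ever be reached, none of them has everyone across, and every continuation just revisits them. They are: 0 adults + 0 gremlins across (service lift back at the start); 0 adults + 1 gremlin across (service lift there); 0 adults + 1 gremlin across (service lift back at the start); 0 adults + 2 gremlins across (service lift there); 0 adults + 2 gremlins across (service lift back at the start); 0 adults + 3 gremlins across (service lift there); 0 adults + 3 gremlins across (service lift back at the start); 0 adults + 4 gremlins across (service lift there); 0 adults + 4 gremlins across (service lift back at the start); 0 adults + 5 gremlins across (service lift there); 0 adults + 5 gremlins across (service lift back at the start); 0 adults + 6 gremlins across (service lift there); 1 adult + 1 gremlin across (service lift there); 1 adult + 1 gremlin across (service lift back at the start); 2 adults + 2 gremlins across (service lift there); 2 adults + 2 gremlins across (service lift back at the start); 3 adults + 3 gremlins across (service lift there). So no valid plan exists.

impossible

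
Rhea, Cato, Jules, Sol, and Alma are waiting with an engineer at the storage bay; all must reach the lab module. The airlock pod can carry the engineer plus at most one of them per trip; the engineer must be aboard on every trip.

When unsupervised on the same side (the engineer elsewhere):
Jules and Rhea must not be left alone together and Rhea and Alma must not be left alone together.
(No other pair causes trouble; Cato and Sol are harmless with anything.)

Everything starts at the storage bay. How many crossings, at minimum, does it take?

Counting alone: the engineer can take at most 1 across per trip to the lab module, so moving all 5 needs at least 5 loaded trips out, with a return between consecutive ones — at least 9 crossings.
The safety rule pushes this higher. Following every safe sequence of crossings, the most of the 5 that can be at the lab module as the airlock pod arrives there on crossing 9 is 4 — never all 5.
So no plan with fewer than 11 crossings exists, and this one achieves 11:
1. Engineer goes to the lab module with Rhea.
2. Engineer goes back to the storage bay alone.
3. Engineer goes to the lab module with Cato.
4. Engineer goes back to the storage bay alone.
5. Engineer goes to the lab module with Jules.
6. Engineer goes back to the storage bay with Rhea.
7. Engineer goes to the lab module with Alma.
8. Engineer goes back to the storage bay alone.
9. Engineer goes to the lab module with Sol.
10. Engineer goes back to the storage bay alone.
11. Engineer goes to the lab module with Rhea.

11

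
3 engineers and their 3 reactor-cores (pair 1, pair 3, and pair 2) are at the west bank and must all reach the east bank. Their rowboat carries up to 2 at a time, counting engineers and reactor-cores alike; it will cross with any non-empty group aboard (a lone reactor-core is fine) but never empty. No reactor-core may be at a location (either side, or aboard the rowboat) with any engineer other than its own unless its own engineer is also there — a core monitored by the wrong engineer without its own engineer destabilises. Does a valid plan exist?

Yes

1. engineer 1 and reactor-core 1 cross → the east bank.
2. engineer 1 crosses ← the west bank.
3. reactor-core 2 and reactor-core 3 cross → the east bank.
4. reactor-core 1 crosses ← the west bank.
5. engineer 2 and engineer 3 cross → the east bank.
6. engineer 3 and reactor-core 3 cross ← the west bank.
7. engineer 1 and engineer 3 cross → the east bank.
8. reactor-core 2 crosses ← the west bank.
9. reactor-core 1 and reactor-core 3 cross → the east bank.
10. engineer 2 crosses ← the west bank.
11. engineer 2 and reactor-core 2 cross → the east bank.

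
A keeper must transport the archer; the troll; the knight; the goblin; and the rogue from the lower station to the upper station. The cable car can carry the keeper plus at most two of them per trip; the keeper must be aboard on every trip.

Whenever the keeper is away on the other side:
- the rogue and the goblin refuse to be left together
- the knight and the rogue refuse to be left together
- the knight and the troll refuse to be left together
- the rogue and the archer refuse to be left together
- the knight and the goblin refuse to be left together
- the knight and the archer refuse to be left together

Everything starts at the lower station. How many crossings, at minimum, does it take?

Counting alone: the keeper can take at most 2 across per trip to the upper station, so moving all 5 needs at least 3 loaded trips out, with a return between consecutive ones — at least 5 crossings.
The safety rule pushes this higher. Following every safe sequence of crossings, the most of the 5 that can be at the upper station as the cable car arrives there on crossing 5 is 4 — never all 5.
So no plan with fewer than 7 crossings exists, and this one achieves 7:
1. Keeper goes to the upper station with the knight and the rogue.  [the lower station: the archer, the goblin, the troll | the upper station: the knight, the rogue]
2. Keeper goes back to the lower station with the knight.  [the lower station: the archer, the goblin, the knight, the troll | the upper station: the rogue]
3. Keeper goes to the upper station with the knight and the troll.  [the lower station: the archer, the goblin | the upper station: the knight, the rogue, the troll]
4. Keeper goes back to the lower station with the knight.  [the lower station: the archer, the goblin, the knight | the upper station: the rogue, the troll]
5. Keeper goes to the upper station with the archer and the goblin.  [the lower station: the knight | the upper station: the archer, the goblin, the rogue, the troll]
6. Keeper goes back to the lower station with the rogue.  [the lower station: the knight, the rogue | the upper station: the archer, the goblin, the troll]
7. Keeper goes to the upper station with the knight and the rogue.  [the lower station: — | the upper station: the archer, the goblin, the knight, the rogue, the troll]

7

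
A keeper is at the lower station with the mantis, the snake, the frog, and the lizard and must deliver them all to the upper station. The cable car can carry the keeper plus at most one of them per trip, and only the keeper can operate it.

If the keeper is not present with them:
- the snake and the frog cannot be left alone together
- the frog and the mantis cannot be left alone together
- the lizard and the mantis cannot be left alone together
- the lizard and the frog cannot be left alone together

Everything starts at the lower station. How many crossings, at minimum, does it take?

impossible

Whatever the first load, the items left behind include a forbidden pair without the keeper. No opening move is safe, so no plan exists.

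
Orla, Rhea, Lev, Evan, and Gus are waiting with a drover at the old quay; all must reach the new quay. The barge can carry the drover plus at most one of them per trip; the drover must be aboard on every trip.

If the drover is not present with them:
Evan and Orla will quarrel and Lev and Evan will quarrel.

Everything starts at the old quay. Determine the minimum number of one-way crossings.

Counting alone: the drover can take at most 1 across per trip to the new quay, so moving all 5 needs at least 5 loaded trips out, with a return between consecutive ones — at least 9 crossings.
The safety rule pushes this higher. Following every safe sequence of crossings, the most of the 5 that can be at the new quay as the barge arrives there on crossing 9 is 4 — never all 5.
So no plan with fewer than 11 crossings exists, and this one achieves 11:
1. Drover goes to the new quay with Evan.
2. Drover goes back to the old quay alone.
3. Drover goes to the new quay with Orla.
4. Drover goes back to the old quay with Evan.
5. Drover goes to the new quay with Lev.
6. Drover goes back to the old quay alone.
7. Drover goes to the new quay with Rhea.
8. Drover goes back to the old quay alone.
9. Drover goes to the new quay with Gus.
10. Drover goes back to the old quay alone.
11. Drover goes to the new quay with Evan.

11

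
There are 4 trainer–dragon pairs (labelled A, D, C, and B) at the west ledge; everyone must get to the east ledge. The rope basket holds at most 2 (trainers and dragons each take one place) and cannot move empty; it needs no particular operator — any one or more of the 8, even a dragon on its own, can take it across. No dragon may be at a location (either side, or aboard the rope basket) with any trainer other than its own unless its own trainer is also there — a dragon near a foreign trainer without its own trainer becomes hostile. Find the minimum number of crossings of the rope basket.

Following every safe sequence of crossings from the start, the most of the 8 that can be at the east ledge as the rope basket arrives there on crossings 1, 3, 5 is 2, 3, 4 respectively; the best ever achieved is 4 of 8.
From crossing 7 on, no configuration arises that was not already reachable earlier: only 44 distinct safe configurations (who is on which side, and where the rope basket is) can ever be reached, none of them has everyone across, and every continuation just revisits them. So no valid plan exists.

impossible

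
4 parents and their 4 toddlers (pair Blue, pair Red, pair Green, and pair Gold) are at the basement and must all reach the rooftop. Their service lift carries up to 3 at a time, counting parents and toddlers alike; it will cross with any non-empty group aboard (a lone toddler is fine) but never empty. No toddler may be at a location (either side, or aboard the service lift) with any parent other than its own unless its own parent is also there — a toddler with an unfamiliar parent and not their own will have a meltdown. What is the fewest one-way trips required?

9

Counting alone: each trip to the rooftop takes at most 3 across and each return brings at least 1 back, so after t trips out (and t−1 returns) at most 3t − (t−1) of the 8 are across; that first reaches 8 at t = 4, so at least 7 crossings are needed.
The safety rule pushes this higher. Following every safe sequence of crossings, the most of the 8 that can be at the rooftop as the service lift arrives there on crossing 7 is 7 — never all 8.
So no plan with fewer than 9 crossings exists, and this one achieves 9:
1. parent Blue and toddler Blue cross → the rooftop.
2. parent Blue crosses ← the basement.
3. parent Blue, parent Red, and toddler Red cross → the rooftop.
4. parent Blue and toddler Blue cross ← the basement.
5. parent Blue, parent Gold, and parent Green cross → the rooftop.
6. toddler Red crosses ← the basement.
7. toddler Blue and toddler Red cross → the rooftop.
8. toddler Blue crosses ← the basement.
9. toddler Blue, toddler Gold, and toddler Green cross → the rooftop.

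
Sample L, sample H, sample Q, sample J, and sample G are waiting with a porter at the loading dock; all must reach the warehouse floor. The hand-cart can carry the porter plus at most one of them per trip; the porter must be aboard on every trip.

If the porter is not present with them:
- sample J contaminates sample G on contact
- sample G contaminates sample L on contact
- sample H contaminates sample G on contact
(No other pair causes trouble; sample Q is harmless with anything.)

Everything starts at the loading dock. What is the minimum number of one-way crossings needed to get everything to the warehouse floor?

impossible

Following every safe sequence of crossings from the start, the most of the 5 that can be at the warehouse floor as the hand-cart arrives there on crossings 1, 3, 5 is 1, 2, 3 respectively; the best ever achieved is 3 of 5.
From crossing 7 on, no configuration arises that was not already reachable earlier: only 18 distinct safe configurations (who is on which side, and where the hand-cart is) can ever be reached, none of them has everyone across, and every continuation just revisits them. So no valid plan exists.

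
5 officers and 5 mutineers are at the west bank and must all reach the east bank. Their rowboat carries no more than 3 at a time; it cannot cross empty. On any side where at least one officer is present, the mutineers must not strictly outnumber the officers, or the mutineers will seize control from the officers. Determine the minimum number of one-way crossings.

11

Counting alone: each trip to the east bank takes at most 3 across and each return brings at least 1 back, so after t trips out (and t−1 returns) at most 3t − (t−1) of the 10 are across; that first reaches 10 at t = 5, so at least 9 crossings are needed.
The safety rule pushes this higher. Following every safe sequence of crossings, the most of the 10 that can be at the east bank as the rowboat arrives there on crossing 9 is 9 — never all 10.
So no plan with fewer than 11 crossings exists, and this one achieves 11:
1. 2 mutineers → the east bank.  (the west bank: 5O 3M; the east bank: 0O 2M)
2. 1 mutineer ← the west bank.  (the west bank: 5O 4M; the east bank: 0O 1M)
3. 3 mutineers → the east bank.  (the west bank: 5O 1M; the east bank: 0O 4M)
4. 1 mutineer ← the west bank.  (the west bank: 5O 2M; the east bank: 0O 3M)
5. 3 officers → the east bank.  (the west bank: 2O 2M; the east bank: 3O 3M)
6. 1 officer and 1 mutineer ← the west bank.  (the west bank: 3O 3M; the east bank: 2O 2M)
7. 3 officers → the east bank.  (the west bank: 0O 3M; the east bank: 5O 2M)
8. 1 mutineer ← the west bank.  (the west bank: 0O 4M; the east bank: 5O 1M)
9. 2 mutineers → the east bank.  (the west bank: 0O 2M; the east bank: 5O 3M)
10. 1 mutineer ← the west bank.  (the west bank: 0O 3M; the east bank: 5O 2M)
11. 3 mutineers → the east bank.  (the west bank: 0O 0M; the east bank: 5O 5M)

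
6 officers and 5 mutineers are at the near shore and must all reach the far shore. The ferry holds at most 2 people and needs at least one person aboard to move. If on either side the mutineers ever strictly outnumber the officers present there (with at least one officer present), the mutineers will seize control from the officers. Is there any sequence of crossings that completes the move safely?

1. 2 mutineers → the far shore.  (the near shore: 6O 3M; the far shore: 0O 2M)
2. 1 mutineer ← the near shore.  (the near shore: 6O 4M; the far shore: 0O 1M)
3. 2 mutineers → the far shore.  (the near shore: 6O 2M; the far shore: 0O 3M)
4. 1 mutineer ← the near shore.  (the near shore: 6O 3M; the far shore: 0O 2M)
5. 2 officers → the far shore.  (the near shore: 4O 3M; the far shore: 2O 2M)
6. 1 mutineer ← the near shore.  (the near shore: 4O 4M; the far shore: 2O 1M)
7. 1 officer and 1 mutineer → the far shore.  (the near shore: 3O 3M; the far shore: 3O 2M)
8. 1 officer ← the near shore.  (the near shore: 4O 3M; the far shore: 2O 2M)
9. 1 officer and 1 mutineer → the far shore.  (the near shore: 3O 2M; the far shore: 3O 3M)
10. 1 mutineer ← the near shore.  (the near shore: 3O 3M; the far shore: 3O 2M)
11. 1 officer and 1 mutineer → the far shore.  (the near shore: 2O 2M; the far shore: 4O 3M)
12. 1 officer ← the near shore.  (the near shore: 3O 2M; the far shore: 3O 3M)
13. 1 officer and 1 mutineer → the far shore.  (the near shore: 2O 1M; the far shore: 4O 4M)
14. 1 mutineer ← the near shore.  (the near shore: 2O 2M; the far shore: 4O 3M)
15. 1 officer and 1 mutineer → the far shore.  (the near shore: 1O 1M; the far shore: 5O 4M)
16. 1 officer ← the near shore.  (the near shore: 2O 1M; the far shore: 4O 4M)
17. 1 officer and 1 mutineer → the far shore.  (the near shore: 1O 0M; the far shore: 5O 5M)
18. 1 mutineer ← the near shore.  (the near shore: 1O 1M; the far shore: 5O 4M)
19. 1 officer and 1 mutineer → the far shore.  (the near shore: 0O 0M; the far shore: 6O 5M)

Yes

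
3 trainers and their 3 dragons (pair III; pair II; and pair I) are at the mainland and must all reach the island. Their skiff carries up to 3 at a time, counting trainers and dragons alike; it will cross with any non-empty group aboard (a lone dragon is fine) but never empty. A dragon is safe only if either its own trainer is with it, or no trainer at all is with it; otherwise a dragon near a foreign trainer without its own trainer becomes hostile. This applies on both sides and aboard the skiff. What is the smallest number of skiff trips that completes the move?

5

Counting alone: each trip to the island takes at most 3 across and each return brings at least 1 back, so after t trips out (and t−1 returns) at most 3t − (t−1) of the 6 are across; that first reaches 6 at t = 3, so at least 5 crossings are needed.
The plan below uses exactly 5 crossings, so it is optimal:
1. dragon III and trainer III cross → the island.
2. trainer III crosses ← the mainland.
3. trainer I, trainer II, and trainer III cross → the island.
4. dragon III crosses ← the mainland.
5. dragon I, dragon II, and dragon III cross → the island.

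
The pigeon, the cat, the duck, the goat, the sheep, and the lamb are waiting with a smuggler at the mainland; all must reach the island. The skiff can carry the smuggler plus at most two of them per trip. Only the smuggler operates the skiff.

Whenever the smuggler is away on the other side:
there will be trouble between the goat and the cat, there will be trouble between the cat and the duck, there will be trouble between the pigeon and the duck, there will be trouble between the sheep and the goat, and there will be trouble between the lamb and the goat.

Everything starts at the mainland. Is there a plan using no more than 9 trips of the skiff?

Yes

Yes — this plan uses 7 crossings (≤ 9):
1. Smuggler goes to the island with the duck and the goat.
2. Smuggler goes back to the mainland alone.
3. Smuggler goes to the island with the cat and the pigeon.
4. Smuggler goes back to the mainland with the duck and the goat.
5. Smuggler goes to the island with the lamb and the sheep.
6. Smuggler goes back to the mainland alone.
7. Smuggler goes to the island with the duck and the goat.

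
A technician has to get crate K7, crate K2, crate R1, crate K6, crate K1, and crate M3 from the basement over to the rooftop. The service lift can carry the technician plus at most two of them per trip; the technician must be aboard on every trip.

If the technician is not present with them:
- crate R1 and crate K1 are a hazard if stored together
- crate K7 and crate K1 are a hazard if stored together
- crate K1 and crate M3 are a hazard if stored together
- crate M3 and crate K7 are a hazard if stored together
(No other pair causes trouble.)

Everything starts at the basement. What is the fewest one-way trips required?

9

Counting alone: the technician can take at most 2 across per trip to the rooftop, so moving all 6 needs at least 3 loaded trips out, with a return between consecutive ones — at least 5 crossings.
The safety rule pushes this higher. Following every safe sequence of crossings, the most of the 6 that can be at the rooftop as the service lift arrives there on crossings 5, 7 is 4, 5 respectively — never all 6.
So no plan with fewer than 9 crossings exists, and this one achieves 9:
1. Technician goes to the rooftop with crate K1 and crate K7.
2. Technician goes back to the basement with crate K7.
3. Technician goes to the rooftop with crate K2 and crate K7.
4. Technician goes back to the basement with crate K7.
5. Technician goes to the rooftop with crate K7 and crate R1.
6. Technician goes back to the basement with crate K1.
7. Technician goes to the rooftop with crate K1 and crate K6.
8. Technician goes back to the basement with crate K1.
9. Technician goes to the rooftop with crate K1 and crate M3.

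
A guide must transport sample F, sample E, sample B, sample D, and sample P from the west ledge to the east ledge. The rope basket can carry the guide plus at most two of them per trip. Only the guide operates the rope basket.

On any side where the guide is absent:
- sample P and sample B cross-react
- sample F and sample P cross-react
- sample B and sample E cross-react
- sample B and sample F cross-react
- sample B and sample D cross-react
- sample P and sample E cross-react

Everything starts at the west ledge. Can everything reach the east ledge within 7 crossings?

Yes — this plan uses 7 crossings (≤ 7):
1. Guide goes to the east ledge with sample B and sample P.  [the west ledge: sample D, sample E, sample F | the east ledge: sample B, sample P]
2. Guide goes back to the west ledge with sample B.  [the west ledge: sample B, sample D, sample E, sample F | the east ledge: sample P]
3. Guide goes to the east ledge with sample B and sample D.  [the west ledge: sample E, sample F | the east ledge: sample B, sample D, sample P]
4. Guide goes back to the west ledge with sample B.  [the west ledge: sample B, sample E, sample F | the east ledge: sample D, sample P]
5. Guide goes to the east ledge with sample E and sample F.  [the west ledge: sample B | the east ledge: sample D, sample E, sample F, sample P]
6. Guide goes back to the west ledge with sample P.  [the west ledge: sample B, sample P | the east ledge: sample D, sample E, sample F]
7. Guide goes to the east ledge with sample B and sample P.  [the west ledge: — | the east ledge: sample B, sample D, sample E, sample F, sample P]

Yes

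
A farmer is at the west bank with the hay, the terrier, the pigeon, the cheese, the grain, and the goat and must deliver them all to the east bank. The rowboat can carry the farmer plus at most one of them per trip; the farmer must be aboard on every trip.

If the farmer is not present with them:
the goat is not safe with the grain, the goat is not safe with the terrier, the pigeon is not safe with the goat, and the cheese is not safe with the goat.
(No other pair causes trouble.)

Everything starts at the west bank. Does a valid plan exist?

Following every safe sequence of crossings from the start, the most of the 6 that can be at the east bank as the rowboat arrives there on crossings 1, 3, 5 is 1, 2, 3 respectively; the best ever achieved is 3 of 6.
From crossing 7 on, no configuration arises that was not already reachable earlier: only 22 distinct safe configurations (who is on which side, and where the rowboat is) can ever be reached, none of them has everyone across, and every continuation just revisits them. So no valid plan exists.

No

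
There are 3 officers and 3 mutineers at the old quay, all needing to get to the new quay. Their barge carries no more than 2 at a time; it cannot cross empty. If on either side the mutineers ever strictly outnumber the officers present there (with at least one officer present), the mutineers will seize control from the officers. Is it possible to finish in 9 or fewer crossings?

Counting alone: each trip to the new quay takes at most 2 across and each return brings at least 1 back, so after t trips out (and t−1 returns) at most 2t − (t−1) of the 6 are across; that first reaches 6 at t = 5, so at least 9 crossings are needed.
The safety rule pushes this higher. Following every safe sequence of crossings, the most of the 6 that can be at the new quay as the barge arrives there on crossing 9 is 5 — never all 6.
So the move cannot be finished within 9 crossings. (The shortest complete plan takes 11:)
1. 2 mutineers → the new quay.  (the old quay: 3O 1M; the new quay: 0O 2M)
2. 1 mutineer ← the old quay.  (the old quay: 3O 2M; the new quay: 0O 1M)
3. 2 mutineers → the new quay.  (the old quay: 3O 0M; the new quay: 0O 3M)
4. 1 mutineer ← the old quay.  (the old quay: 3O 1M; the new quay: 0O 2M)
5. 2 officers → the new quay.  (the old quay: 1O 1M; the new quay: 2O 2M)
6. 1 officer and 1 mutineer ← the old quay.  (the old quay: 2O 2M; the new quay: 1O 1M)
7. 2 officers → the new quay.  (the old quay: 0O 2M; the new quay: 3O 1M)
8. 1 mutineer ← the old quay.  (the old quay: 0O 3M; the new quay: 3O 0M)
9. 2 mutineers → the new quay.  (the old quay: 0O 1M; the new quay: 3O 2M)
10. 1 mutineer ← the old quay.  (the old quay: 0O 2M; the new quay: 3O 1M)
11. 2 mutineers → the new quay.  (the old quay: 0O 0M; the new quay: 3O 3M)

No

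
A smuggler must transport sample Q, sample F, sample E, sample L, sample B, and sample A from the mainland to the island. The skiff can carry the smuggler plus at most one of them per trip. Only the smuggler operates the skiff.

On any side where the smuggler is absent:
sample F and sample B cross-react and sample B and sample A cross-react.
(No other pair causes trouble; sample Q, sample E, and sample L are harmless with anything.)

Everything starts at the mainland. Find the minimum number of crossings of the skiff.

Counting alone: the smuggler can take at most 1 across per trip to the island, so moving all 6 needs at least 6 loaded trips out, with a return between consecutive ones — at least 11 crossings.
The safety rule pushes this higher. Following every safe sequence of crossings, the most of the 6 that can be at the island as the skiff arrives there on crossing 11 is 5 — never all 6.
So no plan with fewer than 13 crossings exists, and this one achieves 13:
1. Smuggler goes to the island with sample B.
2. Smuggler goes back to the mainland alone.
3. Smuggler goes to the island with sample Q.
4. Smuggler goes back to the mainland alone.
5. Smuggler goes to the island with sample F.
6. Smuggler goes back to the mainland with sample B.
7. Smuggler goes to the island with sample A.
8. Smuggler goes back to the mainland alone.
9. Smuggler goes to the island with sample E.
10. Smuggler goes back to the mainland alone.
11. Smuggler goes to the island with sample L.
12. Smuggler goes back to the mainland alone.
13. Smuggler goes to the island with sample B.

13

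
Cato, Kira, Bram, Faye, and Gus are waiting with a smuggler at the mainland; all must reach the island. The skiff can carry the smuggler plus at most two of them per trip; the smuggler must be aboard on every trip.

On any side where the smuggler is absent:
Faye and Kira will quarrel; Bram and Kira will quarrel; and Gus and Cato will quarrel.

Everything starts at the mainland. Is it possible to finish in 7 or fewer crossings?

Yes

Yes — this plan uses 5 crossings (≤ 7):
1. Smuggler goes to the island with Cato and Kira.  [the mainland: Bram, Faye, Gus | the island: Cato, Kira]
2. Smuggler goes back to the mainland alone.  [the mainland: Bram, Faye, Gus | the island: Cato, Kira]
3. Smuggler goes to the island with Bram and Faye.  [the mainland: Gus | the island: Bram, Cato, Faye, Kira]
4. Smuggler goes back to the mainland with Kira.  [the mainland: Gus, Kira | the island: Bram, Cato, Faye]
5. Smuggler goes to the island with Gus and Kira.  [the mainland: — | the island: Bram, Cato, Faye, Gus, Kira]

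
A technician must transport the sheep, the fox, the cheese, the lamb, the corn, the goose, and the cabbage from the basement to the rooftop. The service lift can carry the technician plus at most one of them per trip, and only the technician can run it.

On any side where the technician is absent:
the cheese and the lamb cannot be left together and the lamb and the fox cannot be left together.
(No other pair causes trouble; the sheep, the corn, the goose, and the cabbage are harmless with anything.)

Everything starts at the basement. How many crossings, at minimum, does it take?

15

Counting alone: the technician can take at most 1 across per trip to the rooftop, so moving all 7 needs at least 7 loaded trips out, with a return between consecutive ones — at least 13 crossings.
The safety rule pushes this higher. Following every safe sequence of crossings, the most of the 7 that can be at the rooftop as the service lift arrives there on crossing 13 is 6 — never all 7.
So no plan with fewer than 15 crossings exists, and this one achieves 15:
1. Technician goes to the rooftop with the lamb.  [the basement: the cabbage, the cheese, the corn, the fox, the goose, the sheep | the rooftop: the lamb]
2. Technician goes back to the basement alone.  [the basement: the cabbage, the cheese, the corn, the fox, the goose, the sheep | the rooftop: the lamb]
3. Technician goes to the rooftop with the sheep.  [the basement: the cabbage, the cheese, the corn, the fox, the goose | the rooftop: the lamb, the sheep]
4. Technician goes back to the basement alone.  [the basement: the cabbage, the cheese, the corn, the fox, the goose | the rooftop: the lamb, the sheep]
5. Technician goes to the rooftop with the fox.  [the basement: the cabbage, the cheese, the corn, the goose | the rooftop: the fox, the lamb, the sheep]
6. Technician goes back to the basement with the lamb.  [the basement: the cabbage, the cheese, the corn, the goose, the lamb | the rooftop: the fox, the sheep]
7. Technician goes to the rooftop with the cheese.  [the basement: the cabbage, the corn, the goose, the lamb | the rooftop: the cheese, the fox, the sheep]
8. Technician goes back to the basement alone.  [the basement: the cabbage, the corn, the goose, the lamb | the rooftop: the cheese, the fox, the sheep]
9. Technician goes to the rooftop with the corn.  [the basement: the cabbage, the goose, the lamb | the rooftop: the cheese, the corn, the fox, the sheep]
10. Technician goes back to the basement alone.  [the basement: the cabbage, the goose, the lamb | the rooftop: the cheese, the corn, the fox, the sheep]
11. Technician goes to the rooftop with the goose.  [the basement: the cabbage, the lamb | the rooftop: the cheese, the corn, the fox, the goose, the sheep]
12. Technician goes back to the basement alone.  [the basement: the cabbage, the lamb | the rooftop: the cheese, the corn, the fox, the goose, the sheep]
13. Technician goes to the rooftop with the cabbage.  [the basement: the lamb | the rooftop: the cabbage, the cheese, the corn, the fox, the goose, the sheep]
14. Technician goes back to the basement alone.  [the basement: the lamb | the rooftop: the cabbage, the cheese, the corn, the fox, the goose, the sheep]
15. Technician goes to the rooftop with the lamb.  [the basement: — | the rooftop: the cabbage, the cheese, the corn, the fox, the goose, the lamb, the sheep]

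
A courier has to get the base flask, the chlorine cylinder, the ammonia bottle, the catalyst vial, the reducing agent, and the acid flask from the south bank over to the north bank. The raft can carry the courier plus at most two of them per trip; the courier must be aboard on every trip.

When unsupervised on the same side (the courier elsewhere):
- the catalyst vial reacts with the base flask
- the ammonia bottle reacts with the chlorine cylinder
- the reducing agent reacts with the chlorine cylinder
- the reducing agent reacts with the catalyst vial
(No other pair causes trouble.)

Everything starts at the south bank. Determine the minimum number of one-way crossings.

Counting alone: the courier can take at most 2 across per trip to the north bank, so moving all 6 needs at least 3 loaded trips out, with a return between consecutive ones — at least 5 crossings.
The safety rule pushes this higher. Following every safe sequence of crossings, the most of the 6 that can be at the north bank as the raft arrives there on crossing 5 is 5 — never all 6.
So no plan with fewer than 7 crossings exists, and this one achieves 7:
1. Courier goes to the north bank with the catalyst vial and the chlorine cylinder.  [the south bank: the acid flask, the ammonia bottle, the base flask, the reducing agent | the north bank: the catalyst vial, the chlorine cylinder]
2. Courier goes back to the south bank alone.  [the south bank: the acid flask, the ammonia bottle, the base flask, the reducing agent | the north bank: the catalyst vial, the chlorine cylinder]
3. Courier goes to the north bank with the ammonia bottle and the base flask.  [the south bank: the acid flask, the reducing agent | the north bank: the ammonia bottle, the base flask, the catalyst vial, the chlorine cylinder]
4. Courier goes back to the south bank with the catalyst vial and the chlorine cylinder.  [the south bank: the acid flask, the catalyst vial, the chlorine cylinder, the reducing agent | the north bank: the ammonia bottle, the base flask]
5. Courier goes to the north bank with the acid flask and the reducing agent.  [the south bank: the catalyst vial, the chlorine cylinder | the north bank: the acid flask, the ammonia bottle, the base flask, the reducing agent]
6. Courier goes back to the south bank alone.  [the south bank: the catalyst vial, the chlorine cylinder | the north bank: the acid flask, the ammonia bottle, the base flask, the reducing agent]
7. Courier goes to the north bank with the catalyst vial and the chlorine cylinder.  [the south bank: — | the north bank: the acid flask, the ammonia bottle, the base flask, the catalyst vial, the chlorine cylinder, the reducing agent]

7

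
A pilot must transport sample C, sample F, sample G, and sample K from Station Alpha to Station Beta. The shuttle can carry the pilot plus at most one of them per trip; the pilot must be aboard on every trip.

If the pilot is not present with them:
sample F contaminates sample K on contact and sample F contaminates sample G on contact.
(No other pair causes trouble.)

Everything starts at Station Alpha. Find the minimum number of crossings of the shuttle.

Counting alone: the pilot can take at most 1 across per trip to Station Beta, so moving all 4 needs at least 4 loaded trips out, with a return between consecutive ones — at least 7 crossings.
The safety rule pushes this higher. Following every safe sequence of crossings, the most of the 4 that can be at Station Beta as the shuttle arrives there on crossing 7 is 3 — never all 4.
So no plan with fewer than 9 crossings exists, and this one achieves 9:
1. Pilot goes to Station Beta with sample F.
2. Pilot goes back to Station Alpha alone.
3. Pilot goes to Station Beta with sample C.
4. Pilot goes back to Station Alpha alone.
5. Pilot goes to Station Beta with sample G.
6. Pilot goes back to Station Alpha with sample F.
7. Pilot goes to Station Beta with sample K.
8. Pilot goes back to Station Alpha alone.
9. Pilot goes to Station Beta with sample F.

9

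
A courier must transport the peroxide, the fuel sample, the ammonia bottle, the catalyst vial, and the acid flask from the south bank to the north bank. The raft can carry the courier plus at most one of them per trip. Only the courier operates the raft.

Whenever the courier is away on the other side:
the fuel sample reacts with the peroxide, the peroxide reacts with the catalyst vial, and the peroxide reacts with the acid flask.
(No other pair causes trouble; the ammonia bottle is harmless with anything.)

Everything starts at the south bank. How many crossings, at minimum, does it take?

Following every safe sequence of crossings from the start, the most of the 5 that can be at the north bank as the raft arrives there on crossings 1, 3, 5 is 1, 2, 3 respectively; the best ever achieved is 3 of 5.
From crossing 7 on, no configuration arises that was not already reachable earlier: only 18 distinct safe configurations (who is on which side, and where the raft is) can ever be reached, none of them has everyone across, and every continuation just revisits them. So no valid plan exists.

impossible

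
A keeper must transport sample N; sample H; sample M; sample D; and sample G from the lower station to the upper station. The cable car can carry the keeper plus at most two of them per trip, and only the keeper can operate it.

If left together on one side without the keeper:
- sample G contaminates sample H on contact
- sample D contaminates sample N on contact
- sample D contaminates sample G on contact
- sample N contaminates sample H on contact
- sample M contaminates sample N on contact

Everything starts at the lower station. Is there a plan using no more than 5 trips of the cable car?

No

Counting alone: the keeper can take at most 2 across per trip to the upper station, so moving all 5 needs at least 3 loaded trips out, with a return between consecutive ones — at least 5 crossings.
The safety rule pushes this higher. Following every safe sequence of crossings, the most of the 5 that can be at the upper station as the cable car arrives there on crossing 5 is 4 — never all 5.
So the move cannot be finished within 5 crossings. (The shortest complete plan takes 7:)
1. Keeper goes to the upper station with sample G and sample N.  [the lower station: sample D, sample H, sample M | the upper station: sample G, sample N]
2. Keeper goes back to the lower station alone.  [the lower station: sample D, sample H, sample M | the upper station: sample G, sample N]
3. Keeper goes to the upper station with sample H.  [the lower station: sample D, sample M | the upper station: sample G, sample H, sample N]
4. Keeper goes back to the lower station with sample G and sample N.  [the lower station: sample D, sample G, sample M, sample N | the upper station: sample H]
5. Keeper goes to the upper station with sample D and sample M.  [the lower station: sample G, sample N | the upper station: sample D, sample H, sample M]
6. Keeper goes back to the lower station alone.  [the lower station: sample G, sample N | the upper station: sample D, sample H, sample M]
7. Keeper goes to the upper station with sample G and sample N.  [the lower station: — | the upper station: sample D, sample G, sample H, sample M, sample N]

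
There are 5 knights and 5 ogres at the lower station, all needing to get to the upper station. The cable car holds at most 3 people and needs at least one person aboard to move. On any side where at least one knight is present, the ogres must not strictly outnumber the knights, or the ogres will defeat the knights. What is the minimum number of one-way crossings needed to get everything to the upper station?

11

Counting alone: each trip to the upper station takes at most 3 across and each return brings at least 1 back, so after t trips out (and t−1 returns) at most 3t − (t−1) of the 10 are across; that first reaches 10 at t = 5, so at least 9 crossings are needed.
The safety rule pushes this higher. Following every safe sequence of crossings, the most of the 10 that can be at the upper station as the cable car arrives there on crossing 9 is 9 — never all 10.
So no plan with fewer than 11 crossings exists, and this one achieves 11:
1. 2 ogres → the upper station.  (the lower station: 5K 3O; the upper station: 0K 2O)
2. 1 ogre ← the lower station.  (the lower station: 5K 4O; the upper station: 0K 1O)
3. 3 ogres → the upper station.  (the lower station: 5K 1O; the upper station: 0K 4O)
4. 1 ogre ← the lower station.  (the lower station: 5K 2O; the upper station: 0K 3O)
5. 3 knights → the upper station.  (the lower station: 2K 2O; the upper station: 3K 3O)
6. 1 knight and 1 ogre ← the lower station.  (the lower station: 3K 3O; the upper station: 2K 2O)
7. 3 knights → the upper station.  (the lower station: 0K 3O; the upper station: 5K 2O)
8. 1 ogre ← the lower station.  (the lower station: 0K 4O; the upper station: 5K 1O)
9. 2 ogres → the upper station.  (the lower station: 0K 2O; the upper station: 5K 3O)
10. 1 ogre ← the lower station.  (the lower station: 0K 3O; the upper station: 5K 2O)
11. 3 ogres → the upper station.  (the lower station: 0K 0O; the upper station: 5K 5O)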